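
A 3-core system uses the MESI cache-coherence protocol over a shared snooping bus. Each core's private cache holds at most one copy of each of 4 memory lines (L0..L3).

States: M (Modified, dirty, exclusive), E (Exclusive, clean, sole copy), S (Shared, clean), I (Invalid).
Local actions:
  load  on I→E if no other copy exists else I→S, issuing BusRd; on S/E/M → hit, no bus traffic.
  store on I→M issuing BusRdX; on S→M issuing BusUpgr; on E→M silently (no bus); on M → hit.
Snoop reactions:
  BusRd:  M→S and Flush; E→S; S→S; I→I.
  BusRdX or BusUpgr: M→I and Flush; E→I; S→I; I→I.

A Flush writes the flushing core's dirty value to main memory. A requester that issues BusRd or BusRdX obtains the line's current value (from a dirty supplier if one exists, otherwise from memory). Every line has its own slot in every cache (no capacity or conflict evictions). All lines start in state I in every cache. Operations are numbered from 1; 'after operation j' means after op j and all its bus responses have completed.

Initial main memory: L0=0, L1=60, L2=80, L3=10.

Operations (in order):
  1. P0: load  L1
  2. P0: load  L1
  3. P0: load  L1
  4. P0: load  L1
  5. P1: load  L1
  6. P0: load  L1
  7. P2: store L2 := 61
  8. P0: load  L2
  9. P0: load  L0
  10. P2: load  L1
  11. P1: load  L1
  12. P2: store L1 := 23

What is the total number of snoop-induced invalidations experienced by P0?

invalidations = 1

[1] P0: load  L1 | P0:E(60), P1:I, P2:I | bus: BusRd
[2] P0: load  L1 | P0:E(60), P1:I, P2:I | bus: none
[3] P0: load  L1 | P0:E(60), P1:I, P2:I | bus: none
[4] P0: load  L1 | P0:E(60), P1:I, P2:I | bus: none
[5] P1: load  L1 | P0:S(60), P1:S(60), P2:I | bus: BusRd
[6] P0: load  L1 | P0:S(60), P1:S(60), P2:I | bus: none
[7] P2: store L2 := 61 | P0:I, P1:I, P2:M(61) | bus: BusRdX
[8] P0: load  L2 | P0:S(61), P1:I, P2:S(61) | bus: BusRd,Flush
[9] P0: load  L0 | P0:E(0), P1:I, P2:I | bus: BusRd
[10] P2: load  L1 | P0:S(60), P1:S(60), P2:S(60) | bus: BusRd
[11] P1: load  L1 | P0:S(60), P1:S(60), P2:S(60) | bus: none
[12] P2: store L1 := 23 | P0:I, P1:I, P2:M(23) | bus: BusUpgr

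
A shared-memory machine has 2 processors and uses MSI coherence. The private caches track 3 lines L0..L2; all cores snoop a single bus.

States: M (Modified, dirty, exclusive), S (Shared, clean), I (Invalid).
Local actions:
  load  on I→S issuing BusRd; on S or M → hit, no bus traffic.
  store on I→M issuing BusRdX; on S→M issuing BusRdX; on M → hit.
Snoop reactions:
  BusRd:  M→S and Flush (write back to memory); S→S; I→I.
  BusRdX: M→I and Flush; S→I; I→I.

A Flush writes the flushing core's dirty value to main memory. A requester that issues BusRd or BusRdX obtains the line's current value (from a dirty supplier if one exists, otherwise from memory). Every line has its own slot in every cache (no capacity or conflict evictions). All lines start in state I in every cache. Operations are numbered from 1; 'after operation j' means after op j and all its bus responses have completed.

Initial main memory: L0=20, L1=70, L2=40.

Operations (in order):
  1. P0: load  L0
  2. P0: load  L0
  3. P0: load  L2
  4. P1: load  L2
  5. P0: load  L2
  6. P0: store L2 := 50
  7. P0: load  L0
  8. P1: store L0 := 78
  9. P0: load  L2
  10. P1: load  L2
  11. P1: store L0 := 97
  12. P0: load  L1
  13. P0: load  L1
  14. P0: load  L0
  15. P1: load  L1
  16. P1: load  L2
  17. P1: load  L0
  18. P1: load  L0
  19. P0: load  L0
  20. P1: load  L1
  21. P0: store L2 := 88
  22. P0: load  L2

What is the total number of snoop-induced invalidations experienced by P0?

step 1: P0: load  L0  ⟶  SI  (L0)  txn=BusRd  M[L0]=20
step 2: P0: load  L0  ⟶  SI  (L0)  txn=∅  M[L0]=20
step 3: P0: load  L2  ⟶  SI  (L2)  txn=BusRd  M[L2]=40
step 4: P1: load  L2  ⟶  SS  (L2)  txn=BusRd  M[L2]=40
step 5: P0: load  L2  ⟶  SS  (L2)  txn=∅  M[L2]=40
step 6: P0: store L2 := 50  ⟶  MI  (L2)  txn=BusRdX  M[L2]=40
step 7: P0: load  L0  ⟶  SI  (L0)  txn=∅  M[L0]=20
step 8: P1: store L0 := 78  ⟶  IM  (L0)  txn=BusRdX  M[L0]=20
step 9: P0: load  L2  ⟶  MI  (L2)  txn=∅  M[L2]=40
step 10: P1: load  L2  ⟶  SS  (L2)  txn=BusRd+Flush  M[L2]=50
step 11: P1: store L0 := 97  ⟶  IM  (L0)  txn=∅  M[L0]=20
step 12: P0: load  L1  ⟶  SI  (L1)  txn=BusRd  M[L1]=70
step 13: P0: load  L1  ⟶  SI  (L1)  txn=∅  M[L1]=70
step 14: P0: load  L0  ⟶  SS  (L0)  txn=BusRd+Flush  M[L0]=97
step 15: P1: load  L1  ⟶  SS  (L1)  txn=BusRd  M[L1]=70
step 16: P1: load  L2  ⟶  SS  (L2)  txn=∅  M[L2]=50
step 17: P1: load  L0  ⟶  SS  (L0)  txn=∅  M[L0]=97
step 18: P1: load  L0  ⟶  SS  (L0)  txn=∅  M[L0]=97
step 19: P0: load  L0  ⟶  SS  (L0)  txn=∅  M[L0]=97
step 20: P1: load  L1  ⟶  SS  (L1)  txn=∅  M[L1]=70
step 21: P0: store L2 := 88  ⟶  MI  (L2)  txn=BusRdX  M[L2]=50
step 22: P0: load  L2  ⟶  MI  (L2)  txn=∅  M[L2]=50

invalidations = 1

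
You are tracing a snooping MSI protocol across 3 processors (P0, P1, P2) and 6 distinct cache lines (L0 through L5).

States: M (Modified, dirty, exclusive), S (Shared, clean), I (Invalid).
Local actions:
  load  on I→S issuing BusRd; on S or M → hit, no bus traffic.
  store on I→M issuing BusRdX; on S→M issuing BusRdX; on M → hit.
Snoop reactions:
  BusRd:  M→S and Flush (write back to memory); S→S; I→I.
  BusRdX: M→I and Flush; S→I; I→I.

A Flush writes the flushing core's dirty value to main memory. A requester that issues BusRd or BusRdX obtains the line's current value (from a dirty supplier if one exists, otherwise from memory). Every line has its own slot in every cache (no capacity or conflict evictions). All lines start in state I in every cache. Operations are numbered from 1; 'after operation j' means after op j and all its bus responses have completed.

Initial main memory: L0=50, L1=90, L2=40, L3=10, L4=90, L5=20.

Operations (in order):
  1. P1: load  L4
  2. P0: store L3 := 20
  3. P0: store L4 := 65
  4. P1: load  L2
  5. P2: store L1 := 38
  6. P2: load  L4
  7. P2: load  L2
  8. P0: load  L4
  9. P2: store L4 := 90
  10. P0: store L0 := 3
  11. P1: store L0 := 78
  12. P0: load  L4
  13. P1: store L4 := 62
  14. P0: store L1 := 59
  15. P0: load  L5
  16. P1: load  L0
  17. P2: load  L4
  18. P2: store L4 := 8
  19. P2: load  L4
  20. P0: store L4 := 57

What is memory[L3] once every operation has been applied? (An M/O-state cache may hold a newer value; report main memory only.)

memory[L3] = 10

step 1: P1: load  L4  ⟶  ISI  (L4)  txn=BusRd  M[L4]=90
step 2: P0: store L3 := 20  ⟶  MII  (L3)  txn=BusRdX  M[L3]=10
step 3: P0: store L4 := 65  ⟶  MII  (L4)  txn=BusRdX  M[L4]=90
step 4: P1: load  L2  ⟶  ISI  (L2)  txn=BusRd  M[L2]=40
step 5: P2: store L1 := 38  ⟶  IIM  (L1)  txn=BusRdX  M[L1]=90
step 6: P2: load  L4  ⟶  SIS  (L4)  txn=BusRd+Flush  M[L4]=65
step 7: P2: load  L2  ⟶  ISS  (L2)  txn=BusRd  M[L2]=40
step 8: P0: load  L4  ⟶  SIS  (L4)  txn=∅  M[L4]=65
step 9: P2: store L4 := 90  ⟶  IIM  (L4)  txn=BusRdX  M[L4]=65
step 10: P0: store L0 := 3  ⟶  MII  (L0)  txn=BusRdX  M[L0]=50
step 11: P1: store L0 := 78  ⟶  IMI  (L0)  txn=BusRdX+Flush  M[L0]=3
step 12: P0: load  L4  ⟶  SIS  (L4)  txn=BusRd+Flush  M[L4]=90
step 13: P1: store L4 := 62  ⟶  IMI  (L4)  txn=BusRdX  M[L4]=90
step 14: P0: store L1 := 59  ⟶  MII  (L1)  txn=BusRdX+Flush  M[L1]=38
step 15: P0: load  L5  ⟶  SII  (L5)  txn=BusRd  M[L5]=20
step 16: P1: load  L0  ⟶  IMI  (L0)  txn=∅  M[L0]=3
step 17: P2: load  L4  ⟶  ISS  (L4)  txn=BusRd+Flush  M[L4]=62
step 18: P2: store L4 := 8  ⟶  IIM  (L4)  txn=BusRdX  M[L4]=62
step 19: P2: load  L4  ⟶  IIM  (L4)  txn=∅  M[L4]=62
step 20: P0: store L4 := 57  ⟶  MII  (L4)  txn=BusRdX+Flush  M[L4]=8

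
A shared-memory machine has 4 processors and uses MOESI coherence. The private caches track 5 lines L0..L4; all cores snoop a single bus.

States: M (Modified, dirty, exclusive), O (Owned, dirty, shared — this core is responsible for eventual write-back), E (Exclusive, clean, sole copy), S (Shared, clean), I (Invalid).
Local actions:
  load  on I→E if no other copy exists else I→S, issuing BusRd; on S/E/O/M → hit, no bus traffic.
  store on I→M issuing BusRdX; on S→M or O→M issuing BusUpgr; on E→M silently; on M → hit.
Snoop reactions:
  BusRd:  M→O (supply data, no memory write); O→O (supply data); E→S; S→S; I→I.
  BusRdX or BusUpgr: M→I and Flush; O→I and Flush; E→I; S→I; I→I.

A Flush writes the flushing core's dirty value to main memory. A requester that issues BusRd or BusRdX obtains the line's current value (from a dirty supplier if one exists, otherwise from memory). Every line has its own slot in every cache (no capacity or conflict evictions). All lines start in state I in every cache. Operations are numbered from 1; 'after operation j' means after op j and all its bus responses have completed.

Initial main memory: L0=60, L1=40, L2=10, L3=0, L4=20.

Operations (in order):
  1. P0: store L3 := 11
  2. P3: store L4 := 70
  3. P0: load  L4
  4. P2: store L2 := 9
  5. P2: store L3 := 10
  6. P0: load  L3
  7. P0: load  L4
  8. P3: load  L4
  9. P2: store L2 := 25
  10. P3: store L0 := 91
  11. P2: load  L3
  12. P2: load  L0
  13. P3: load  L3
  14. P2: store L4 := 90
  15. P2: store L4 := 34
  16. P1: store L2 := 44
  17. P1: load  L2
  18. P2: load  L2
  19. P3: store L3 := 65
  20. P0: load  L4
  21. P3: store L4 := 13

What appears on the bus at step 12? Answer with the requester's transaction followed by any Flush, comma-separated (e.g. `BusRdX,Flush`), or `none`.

bus = BusRd

1. P0: store L3 := 11  bus=[BusRdX]  L3: P0=M P1=I P2=I P3=I  mem[L3]=0
2. P3: store L4 := 70  bus=[BusRdX]  L4: P0=I P1=I P2=I P3=M  mem[L4]=20
3. P0: load  L4  bus=[BusRd]  L4: P0=S P1=I P2=I P3=O  mem[L4]=20
4. P2: store L2 := 9  bus=[BusRdX]  L2: P0=I P1=I P2=M P3=I  mem[L2]=10
5. P2: store L3 := 10  bus=[BusRdX,Flush]  L3: P0=I P1=I P2=M P3=I  mem[L3]=11
6. P0: load  L3  bus=[BusRd]  L3: P0=S P1=I P2=O P3=I  mem[L3]=11
7. P0: load  L4  bus=[-]  L4: P0=S P1=I P2=I P3=O  mem[L4]=20
8. P3: load  L4  bus=[-]  L4: P0=S P1=I P2=I P3=O  mem[L4]=20
9. P2: store L2 := 25  bus=[-]  L2: P0=I P1=I P2=M P3=I  mem[L2]=10
10. P3: store L0 := 91  bus=[BusRdX]  L0: P0=I P1=I P2=I P3=M  mem[L0]=60
11. P2: load  L3  bus=[-]  L3: P0=S P1=I P2=O P3=I  mem[L3]=11
12. P2: load  L0  bus=[BusRd]  L0: P0=I P1=I P2=S P3=O  mem[L0]=60
13. P3: load  L3  bus=[BusRd]  L3: P0=S P1=I P2=O P3=S  mem[L3]=11
14. P2: store L4 := 90  bus=[BusRdX,Flush]  L4: P0=I P1=I P2=M P3=I  mem[L4]=70
15. P2: store L4 := 34  bus=[-]  L4: P0=I P1=I P2=M P3=I  mem[L4]=70
16. P1: store L2 := 44  bus=[BusRdX,Flush]  L2: P0=I P1=M P2=I P3=I  mem[L2]=25
17. P1: load  L2  bus=[-]  L2: P0=I P1=M P2=I P3=I  mem[L2]=25
18. P2: load  L2  bus=[BusRd]  L2: P0=I P1=O P2=S P3=I  mem[L2]=25
19. P3: store L3 := 65  bus=[BusUpgr,Flush]  L3: P0=I P1=I P2=I P3=M  mem[L3]=10
20. P0: load  L4  bus=[BusRd]  L4: P0=S P1=I P2=O P3=I  mem[L4]=70
21. P3: store L4 := 13  bus=[BusRdX,Flush]  L4: P0=I P1=I P2=I P3=M  mem[L4]=34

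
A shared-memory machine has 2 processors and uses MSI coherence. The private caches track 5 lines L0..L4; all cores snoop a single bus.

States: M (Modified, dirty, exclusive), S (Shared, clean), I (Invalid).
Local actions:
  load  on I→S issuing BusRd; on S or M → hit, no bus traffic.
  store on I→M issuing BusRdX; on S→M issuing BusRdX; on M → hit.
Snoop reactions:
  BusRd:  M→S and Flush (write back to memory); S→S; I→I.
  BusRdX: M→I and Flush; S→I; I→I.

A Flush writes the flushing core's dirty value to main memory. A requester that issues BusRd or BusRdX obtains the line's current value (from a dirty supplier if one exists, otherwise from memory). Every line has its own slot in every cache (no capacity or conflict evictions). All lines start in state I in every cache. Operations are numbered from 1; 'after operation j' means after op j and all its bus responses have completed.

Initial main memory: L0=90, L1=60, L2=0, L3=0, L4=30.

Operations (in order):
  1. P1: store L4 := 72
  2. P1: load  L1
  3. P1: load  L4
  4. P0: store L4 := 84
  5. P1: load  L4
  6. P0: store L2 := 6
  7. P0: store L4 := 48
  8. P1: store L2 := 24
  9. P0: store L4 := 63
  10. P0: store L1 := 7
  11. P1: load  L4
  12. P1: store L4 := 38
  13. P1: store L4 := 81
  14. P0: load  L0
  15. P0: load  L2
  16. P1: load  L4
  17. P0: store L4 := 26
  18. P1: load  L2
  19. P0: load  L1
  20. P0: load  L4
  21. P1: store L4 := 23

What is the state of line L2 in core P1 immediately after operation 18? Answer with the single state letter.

  op1 P1: store L4 := 72 → I/M on L4; bus BusRdX; mem=30
  op2 P1: load  L1 → I/S on L1; bus BusRd; mem=60
  op3 P1: load  L4 → I/M on L4; bus (none); mem=30
  op4 P0: store L4 := 84 → M/I on L4; bus BusRdX Flush; mem=72
  op5 P1: load  L4 → S/S on L4; bus BusRd Flush; mem=84
  op6 P0: store L2 := 6 → M/I on L2; bus BusRdX; mem=0
  op7 P0: store L4 := 48 → M/I on L4; bus BusRdX; mem=84
  op8 P1: store L2 := 24 → I/M on L2; bus BusRdX Flush; mem=6
  op9 P0: store L4 := 63 → M/I on L4; bus (none); mem=84
  op10 P0: store L1 := 7 → M/I on L1; bus BusRdX; mem=60
  op11 P1: load  L4 → S/S on L4; bus BusRd Flush; mem=63
  op12 P1: store L4 := 38 → I/M on L4; bus BusRdX; mem=63
  op13 P1: store L4 := 81 → I/M on L4; bus (none); mem=63
  op14 P0: load  L0 → S/I on L0; bus BusRd; mem=90
  op15 P0: load  L2 → S/S on L2; bus BusRd Flush; mem=24
  op16 P1: load  L4 → I/M on L4; bus (none); mem=63
  op17 P0: store L4 := 26 → M/I on L4; bus BusRdX Flush; mem=81
  op18 P1: load  L2 → S/S on L2; bus (none); mem=24
  op19 P0: load  L1 → M/I on L1; bus (none); mem=60
  op20 P0: load  L4 → M/I on L4; bus (none); mem=81
  op21 P1: store L4 := 23 → I/M on L4; bus BusRdX Flush; mem=26

state = S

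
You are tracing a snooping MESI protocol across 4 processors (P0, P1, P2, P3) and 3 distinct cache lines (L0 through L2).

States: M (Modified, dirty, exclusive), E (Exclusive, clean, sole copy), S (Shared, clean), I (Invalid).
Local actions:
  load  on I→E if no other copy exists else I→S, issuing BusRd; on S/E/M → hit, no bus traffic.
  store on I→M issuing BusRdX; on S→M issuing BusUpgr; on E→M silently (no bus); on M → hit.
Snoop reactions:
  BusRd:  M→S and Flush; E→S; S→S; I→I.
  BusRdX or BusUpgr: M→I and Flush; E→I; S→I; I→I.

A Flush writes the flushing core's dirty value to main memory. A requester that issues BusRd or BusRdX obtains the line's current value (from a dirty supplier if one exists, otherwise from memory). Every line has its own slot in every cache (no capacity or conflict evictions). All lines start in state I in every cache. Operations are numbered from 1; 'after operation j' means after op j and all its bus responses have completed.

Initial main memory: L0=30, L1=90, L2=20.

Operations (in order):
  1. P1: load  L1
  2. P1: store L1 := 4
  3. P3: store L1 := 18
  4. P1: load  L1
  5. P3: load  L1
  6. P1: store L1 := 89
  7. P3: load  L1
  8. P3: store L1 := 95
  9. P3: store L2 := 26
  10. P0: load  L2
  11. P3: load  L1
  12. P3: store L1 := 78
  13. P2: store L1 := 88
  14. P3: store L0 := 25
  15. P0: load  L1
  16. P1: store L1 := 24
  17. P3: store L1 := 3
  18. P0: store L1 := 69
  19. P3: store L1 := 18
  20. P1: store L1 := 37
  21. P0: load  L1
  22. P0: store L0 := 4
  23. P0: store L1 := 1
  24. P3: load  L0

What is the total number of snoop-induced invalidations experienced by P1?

1. P1: load  L1  bus=[BusRd]  L1: P0=I P1=E P2=I P3=I  mem[L1]=90
2. P1: store L1 := 4  bus=[-]  L1: P0=I P1=M P2=I P3=I  mem[L1]=90
3. P3: store L1 := 18  bus=[BusRdX,Flush]  L1: P0=I P1=I P2=I P3=M  mem[L1]=4
4. P1: load  L1  bus=[BusRd,Flush]  L1: P0=I P1=S P2=I P3=S  mem[L1]=18
5. P3: load  L1  bus=[-]  L1: P0=I P1=S P2=I P3=S  mem[L1]=18
6. P1: store L1 := 89  bus=[BusUpgr]  L1: P0=I P1=M P2=I P3=I  mem[L1]=18
7. P3: load  L1  bus=[BusRd,Flush]  L1: P0=I P1=S P2=I P3=S  mem[L1]=89
8. P3: store L1 := 95  bus=[BusUpgr]  L1: P0=I P1=I P2=I P3=M  mem[L1]=89
9. P3: store L2 := 26  bus=[BusRdX]  L2: P0=I P1=I P2=I P3=M  mem[L2]=20
10. P0: load  L2  bus=[BusRd,Flush]  L2: P0=S P1=I P2=I P3=S  mem[L2]=26
11. P3: load  L1  bus=[-]  L1: P0=I P1=I P2=I P3=M  mem[L1]=89
12. P3: store L1 := 78  bus=[-]  L1: P0=I P1=I P2=I P3=M  mem[L1]=89
13. P2: store L1 := 88  bus=[BusRdX,Flush]  L1: P0=I P1=I P2=M P3=I  mem[L1]=78
14. P3: store L0 := 25  bus=[BusRdX]  L0: P0=I P1=I P2=I P3=M  mem[L0]=30
15. P0: load  L1  bus=[BusRd,Flush]  L1: P0=S P1=I P2=S P3=I  mem[L1]=88
16. P1: store L1 := 24  bus=[BusRdX]  L1: P0=I P1=M P2=I P3=I  mem[L1]=88
17. P3: store L1 := 3  bus=[BusRdX,Flush]  L1: P0=I P1=I P2=I P3=M  mem[L1]=24
18. P0: store L1 := 69  bus=[BusRdX,Flush]  L1: P0=M P1=I P2=I P3=I  mem[L1]=3
19. P3: store L1 := 18  bus=[BusRdX,Flush]  L1: P0=I P1=I P2=I P3=M  mem[L1]=69
20. P1: store L1 := 37  bus=[BusRdX,Flush]  L1: P0=I P1=M P2=I P3=I  mem[L1]=18
21. P0: load  L1  bus=[BusRd,Flush]  L1: P0=S P1=S P2=I P3=I  mem[L1]=37
22. P0: store L0 := 4  bus=[BusRdX,Flush]  L0: P0=M P1=I P2=I P3=I  mem[L0]=25
23. P0: store L1 := 1  bus=[BusUpgr]  L1: P0=M P1=I P2=I P3=I  mem[L1]=37
24. P3: load  L0  bus=[BusRd,Flush]  L0: P0=S P1=I P2=I P3=S  mem[L0]=4

invalidations = 4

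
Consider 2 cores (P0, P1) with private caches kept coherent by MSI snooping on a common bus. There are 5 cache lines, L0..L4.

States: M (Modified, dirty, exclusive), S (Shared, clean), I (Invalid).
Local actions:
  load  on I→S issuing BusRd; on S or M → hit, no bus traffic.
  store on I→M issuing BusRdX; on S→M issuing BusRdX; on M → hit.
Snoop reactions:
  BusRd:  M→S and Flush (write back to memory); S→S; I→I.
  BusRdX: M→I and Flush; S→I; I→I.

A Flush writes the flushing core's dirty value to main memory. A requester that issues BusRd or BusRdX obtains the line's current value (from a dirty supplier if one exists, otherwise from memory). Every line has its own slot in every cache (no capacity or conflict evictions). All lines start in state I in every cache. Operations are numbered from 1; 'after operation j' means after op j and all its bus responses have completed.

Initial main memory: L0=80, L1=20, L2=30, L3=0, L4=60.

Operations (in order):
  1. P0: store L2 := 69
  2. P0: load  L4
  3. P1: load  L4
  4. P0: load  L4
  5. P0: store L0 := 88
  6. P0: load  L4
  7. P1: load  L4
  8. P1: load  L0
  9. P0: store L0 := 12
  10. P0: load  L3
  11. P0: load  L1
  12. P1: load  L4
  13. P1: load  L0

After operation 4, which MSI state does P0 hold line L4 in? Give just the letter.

step 1: P0: store L2 := 69  ⟶  MI  (L2)  txn=BusRdX  M[L2]=30
step 2: P0: load  L4  ⟶  SI  (L4)  txn=BusRd  M[L4]=60
step 3: P1: load  L4  ⟶  SS  (L4)  txn=BusRd  M[L4]=60
step 4: P0: load  L4  ⟶  SS  (L4)  txn=∅  M[L4]=60
step 5: P0: store L0 := 88  ⟶  MI  (L0)  txn=BusRdX  M[L0]=80
step 6: P0: load  L4  ⟶  SS  (L4)  txn=∅  M[L4]=60
step 7: P1: load  L4  ⟶  SS  (L4)  txn=∅  M[L4]=60
step 8: P1: load  L0  ⟶  SS  (L0)  txn=BusRd+Flush  M[L0]=88
step 9: P0: store L0 := 12  ⟶  MI  (L0)  txn=BusRdX  M[L0]=88
step 10: P0: load  L3  ⟶  SI  (L3)  txn=BusRd  M[L3]=0
step 11: P0: load  L1  ⟶  SI  (L1)  txn=BusRd  M[L1]=20
step 12: P1: load  L4  ⟶  SS  (L4)  txn=∅  M[L4]=60
step 13: P1: load  L0  ⟶  SS  (L0)  txn=BusRd+Flush  M[L0]=12

state = S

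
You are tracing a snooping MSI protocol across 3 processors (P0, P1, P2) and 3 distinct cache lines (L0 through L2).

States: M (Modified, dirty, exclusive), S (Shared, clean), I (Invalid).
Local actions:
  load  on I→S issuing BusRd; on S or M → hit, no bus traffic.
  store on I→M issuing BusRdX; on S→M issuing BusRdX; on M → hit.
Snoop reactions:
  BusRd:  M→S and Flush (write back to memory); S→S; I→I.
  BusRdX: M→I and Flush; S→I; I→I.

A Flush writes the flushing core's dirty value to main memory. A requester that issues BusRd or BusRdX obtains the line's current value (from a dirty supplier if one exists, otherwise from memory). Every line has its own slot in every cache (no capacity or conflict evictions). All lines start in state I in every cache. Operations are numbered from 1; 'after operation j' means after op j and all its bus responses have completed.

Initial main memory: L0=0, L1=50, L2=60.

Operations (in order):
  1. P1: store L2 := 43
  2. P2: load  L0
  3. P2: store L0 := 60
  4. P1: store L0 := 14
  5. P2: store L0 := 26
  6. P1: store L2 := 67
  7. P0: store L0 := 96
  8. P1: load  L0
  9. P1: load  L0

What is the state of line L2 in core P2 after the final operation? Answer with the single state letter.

[1] P1: store L2 := 43 | P0:I, P1:M(43), P2:I | bus: BusRdX
[2] P2: load  L0 | P0:I, P1:I, P2:S(0) | bus: BusRd
[3] P2: store L0 := 60 | P0:I, P1:I, P2:M(60) | bus: BusRdX
[4] P1: store L0 := 14 | P0:I, P1:M(14), P2:I | bus: BusRdX,Flush
[5] P2: store L0 := 26 | P0:I, P1:I, P2:M(26) | bus: BusRdX,Flush
[6] P1: store L2 := 67 | P0:I, P1:M(67), P2:I | bus: none
[7] P0: store L0 := 96 | P0:M(96), P1:I, P2:I | bus: BusRdX,Flush
[8] P1: load  L0 | P0:S(96), P1:S(96), P2:I | bus: BusRd,Flush
[9] P1: load  L0 | P0:S(96), P1:S(96), P2:I | bus: none

state = I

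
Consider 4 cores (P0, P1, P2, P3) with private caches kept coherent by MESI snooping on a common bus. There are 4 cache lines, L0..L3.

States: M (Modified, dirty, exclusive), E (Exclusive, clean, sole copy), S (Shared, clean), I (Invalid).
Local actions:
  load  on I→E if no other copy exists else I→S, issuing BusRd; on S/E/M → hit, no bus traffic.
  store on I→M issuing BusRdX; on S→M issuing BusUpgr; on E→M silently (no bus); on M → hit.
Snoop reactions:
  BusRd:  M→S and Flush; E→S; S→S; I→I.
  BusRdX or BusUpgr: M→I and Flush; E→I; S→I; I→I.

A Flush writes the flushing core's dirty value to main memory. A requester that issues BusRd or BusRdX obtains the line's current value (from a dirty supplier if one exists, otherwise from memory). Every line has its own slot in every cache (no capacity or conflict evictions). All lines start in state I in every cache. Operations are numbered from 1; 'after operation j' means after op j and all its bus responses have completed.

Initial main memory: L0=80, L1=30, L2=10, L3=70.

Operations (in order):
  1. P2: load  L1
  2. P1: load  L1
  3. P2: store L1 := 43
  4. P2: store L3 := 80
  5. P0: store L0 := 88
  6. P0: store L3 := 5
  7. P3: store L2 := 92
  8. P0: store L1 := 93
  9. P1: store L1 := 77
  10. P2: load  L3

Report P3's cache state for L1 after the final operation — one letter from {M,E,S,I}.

1. P2: load  L1  bus=[BusRd]  L1: P0=I P1=I P2=E P3=I  mem[L1]=30
2. P1: load  L1  bus=[BusRd]  L1: P0=I P1=S P2=S P3=I  mem[L1]=30
3. P2: store L1 := 43  bus=[BusUpgr]  L1: P0=I P1=I P2=M P3=I  mem[L1]=30
4. P2: store L3 := 80  bus=[BusRdX]  L3: P0=I P1=I P2=M P3=I  mem[L3]=70
5. P0: store L0 := 88  bus=[BusRdX]  L0: P0=M P1=I P2=I P3=I  mem[L0]=80
6. P0: store L3 := 5  bus=[BusRdX,Flush]  L3: P0=M P1=I P2=I P3=I  mem[L3]=80
7. P3: store L2 := 92  bus=[BusRdX]  L2: P0=I P1=I P2=I P3=M  mem[L2]=10
8. P0: store L1 := 93  bus=[BusRdX,Flush]  L1: P0=M P1=I P2=I P3=I  mem[L1]=43
9. P1: store L1 := 77  bus=[BusRdX,Flush]  L1: P0=I P1=M P2=I P3=I  mem[L1]=93
10. P2: load  L3  bus=[BusRd,Flush]  L3: P0=S P1=I P2=S P3=I  mem[L3]=5

state = I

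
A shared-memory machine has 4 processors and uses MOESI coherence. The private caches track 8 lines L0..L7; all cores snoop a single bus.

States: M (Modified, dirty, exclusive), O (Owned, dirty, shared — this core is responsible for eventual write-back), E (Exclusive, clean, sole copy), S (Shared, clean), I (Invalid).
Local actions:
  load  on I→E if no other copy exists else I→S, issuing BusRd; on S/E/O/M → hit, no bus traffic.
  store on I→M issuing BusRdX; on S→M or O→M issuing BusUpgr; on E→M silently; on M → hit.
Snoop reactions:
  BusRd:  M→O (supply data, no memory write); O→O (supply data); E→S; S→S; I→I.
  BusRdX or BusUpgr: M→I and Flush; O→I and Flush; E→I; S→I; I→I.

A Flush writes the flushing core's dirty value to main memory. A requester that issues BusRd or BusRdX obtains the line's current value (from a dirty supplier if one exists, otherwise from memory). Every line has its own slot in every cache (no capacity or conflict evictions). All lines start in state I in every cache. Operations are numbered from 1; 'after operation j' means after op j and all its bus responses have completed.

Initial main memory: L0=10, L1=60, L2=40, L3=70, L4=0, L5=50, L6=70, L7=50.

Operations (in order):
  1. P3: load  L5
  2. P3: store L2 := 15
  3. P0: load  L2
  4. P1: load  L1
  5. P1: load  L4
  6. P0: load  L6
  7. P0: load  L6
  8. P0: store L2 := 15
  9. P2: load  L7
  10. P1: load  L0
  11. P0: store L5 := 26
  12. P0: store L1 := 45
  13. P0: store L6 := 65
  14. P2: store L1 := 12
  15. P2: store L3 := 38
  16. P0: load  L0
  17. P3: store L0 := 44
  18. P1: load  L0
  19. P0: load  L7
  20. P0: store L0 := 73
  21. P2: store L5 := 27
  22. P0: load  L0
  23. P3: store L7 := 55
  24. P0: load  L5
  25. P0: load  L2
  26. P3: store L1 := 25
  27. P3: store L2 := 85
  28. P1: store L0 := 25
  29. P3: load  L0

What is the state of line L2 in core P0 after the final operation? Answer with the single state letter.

1. P3: load  L5  bus=[BusRd]  L5: P0=I P1=I P2=I P3=E  mem[L5]=50
2. P3: store L2 := 15  bus=[BusRdX]  L2: P0=I P1=I P2=I P3=M  mem[L2]=40
3. P0: load  L2  bus=[BusRd]  L2: P0=S P1=I P2=I P3=O  mem[L2]=40
4. P1: load  L1  bus=[BusRd]  L1: P0=I P1=E P2=I P3=I  mem[L1]=60
5. P1: load  L4  bus=[BusRd]  L4: P0=I P1=E P2=I P3=I  mem[L4]=0
6. P0: load  L6  bus=[BusRd]  L6: P0=E P1=I P2=I P3=I  mem[L6]=70
7. P0: load  L6  bus=[-]  L6: P0=E P1=I P2=I P3=I  mem[L6]=70
8. P0: store L2 := 15  bus=[BusUpgr,Flush]  L2: P0=M P1=I P2=I P3=I  mem[L2]=15
9. P2: load  L7  bus=[BusRd]  L7: P0=I P1=I P2=E P3=I  mem[L7]=50
10. P1: load  L0  bus=[BusRd]  L0: P0=I P1=E P2=I P3=I  mem[L0]=10
11. P0: store L5 := 26  bus=[BusRdX]  L5: P0=M P1=I P2=I P3=I  mem[L5]=50
12. P0: store L1 := 45  bus=[BusRdX]  L1: P0=M P1=I P2=I P3=I  mem[L1]=60
13. P0: store L6 := 65  bus=[-]  L6: P0=M P1=I P2=I P3=I  mem[L6]=70
14. P2: store L1 := 12  bus=[BusRdX,Flush]  L1: P0=I P1=I P2=M P3=I  mem[L1]=45
15. P2: store L3 := 38  bus=[BusRdX]  L3: P0=I P1=I P2=M P3=I  mem[L3]=70
16. P0: load  L0  bus=[BusRd]  L0: P0=S P1=S P2=I P3=I  mem[L0]=10
17. P3: store L0 := 44  bus=[BusRdX]  L0: P0=I P1=I P2=I P3=M  mem[L0]=10
18. P1: load  L0  bus=[BusRd]  L0: P0=I P1=S P2=I P3=O  mem[L0]=10
19. P0: load  L7  bus=[BusRd]  L7: P0=S P1=I P2=S P3=I  mem[L7]=50
20. P0: store L0 := 73  bus=[BusRdX,Flush]  L0: P0=M P1=I P2=I P3=I  mem[L0]=44
21. P2: store L5 := 27  bus=[BusRdX,Flush]  L5: P0=I P1=I P2=M P3=I  mem[L5]=26
22. P0: load  L0  bus=[-]  L0: P0=M P1=I P2=I P3=I  mem[L0]=44
23. P3: store L7 := 55  bus=[BusRdX]  L7: P0=I P1=I P2=I P3=M  mem[L7]=50
24. P0: load  L5  bus=[BusRd]  L5: P0=S P1=I P2=O P3=I  mem[L5]=26
25. P0: load  L2  bus=[-]  L2: P0=M P1=I P2=I P3=I  mem[L2]=15
26. P3: store L1 := 25  bus=[BusRdX,Flush]  L1: P0=I P1=I P2=I P3=M  mem[L1]=12
27. P3: store L2 := 85  bus=[BusRdX,Flush]  L2: P0=I P1=I P2=I P3=M  mem[L2]=15
28. P1: store L0 := 25  bus=[BusRdX,Flush]  L0: P0=I P1=M P2=I P3=I  mem[L0]=73
29. P3: load  L0  bus=[BusRd]  L0: P0=I P1=O P2=I P3=S  mem[L0]=73

state = I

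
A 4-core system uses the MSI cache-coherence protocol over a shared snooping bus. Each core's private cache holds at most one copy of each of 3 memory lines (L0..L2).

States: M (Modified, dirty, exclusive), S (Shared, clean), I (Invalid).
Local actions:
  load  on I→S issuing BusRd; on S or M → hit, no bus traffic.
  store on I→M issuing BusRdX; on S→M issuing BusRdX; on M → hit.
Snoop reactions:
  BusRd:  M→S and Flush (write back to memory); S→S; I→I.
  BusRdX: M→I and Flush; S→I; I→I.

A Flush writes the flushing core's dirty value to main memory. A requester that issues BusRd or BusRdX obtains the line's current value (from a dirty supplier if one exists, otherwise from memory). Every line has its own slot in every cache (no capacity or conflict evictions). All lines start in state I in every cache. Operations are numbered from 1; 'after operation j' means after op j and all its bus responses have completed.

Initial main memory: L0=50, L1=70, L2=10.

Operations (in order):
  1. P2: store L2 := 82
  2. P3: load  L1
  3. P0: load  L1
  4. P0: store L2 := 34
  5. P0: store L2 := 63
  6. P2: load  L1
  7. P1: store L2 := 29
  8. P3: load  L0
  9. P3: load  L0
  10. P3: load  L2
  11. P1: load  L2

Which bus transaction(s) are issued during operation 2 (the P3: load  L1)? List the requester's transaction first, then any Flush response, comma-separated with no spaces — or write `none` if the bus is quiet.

step 1: P2: store L2 := 82  ⟶  IIMI  (L2)  txn=BusRdX  M[L2]=10
step 2: P3: load  L1  ⟶  IIIS  (L1)  txn=BusRd  M[L1]=70
step 3: P0: load  L1  ⟶  SIIS  (L1)  txn=BusRd  M[L1]=70
step 4: P0: store L2 := 34  ⟶  MIII  (L2)  txn=BusRdX+Flush  M[L2]=82
step 5: P0: store L2 := 63  ⟶  MIII  (L2)  txn=∅  M[L2]=82
step 6: P2: load  L1  ⟶  SISS  (L1)  txn=BusRd  M[L1]=70
step 7: P1: store L2 := 29  ⟶  IMII  (L2)  txn=BusRdX+Flush  M[L2]=63
step 8: P3: load  L0  ⟶  IIIS  (L0)  txn=BusRd  M[L0]=50
step 9: P3: load  L0  ⟶  IIIS  (L0)  txn=∅  M[L0]=50
step 10: P3: load  L2  ⟶  ISIS  (L2)  txn=BusRd+Flush  M[L2]=29
step 11: P1: load  L2  ⟶  ISIS  (L2)  txn=∅  M[L2]=29

bus = BusRd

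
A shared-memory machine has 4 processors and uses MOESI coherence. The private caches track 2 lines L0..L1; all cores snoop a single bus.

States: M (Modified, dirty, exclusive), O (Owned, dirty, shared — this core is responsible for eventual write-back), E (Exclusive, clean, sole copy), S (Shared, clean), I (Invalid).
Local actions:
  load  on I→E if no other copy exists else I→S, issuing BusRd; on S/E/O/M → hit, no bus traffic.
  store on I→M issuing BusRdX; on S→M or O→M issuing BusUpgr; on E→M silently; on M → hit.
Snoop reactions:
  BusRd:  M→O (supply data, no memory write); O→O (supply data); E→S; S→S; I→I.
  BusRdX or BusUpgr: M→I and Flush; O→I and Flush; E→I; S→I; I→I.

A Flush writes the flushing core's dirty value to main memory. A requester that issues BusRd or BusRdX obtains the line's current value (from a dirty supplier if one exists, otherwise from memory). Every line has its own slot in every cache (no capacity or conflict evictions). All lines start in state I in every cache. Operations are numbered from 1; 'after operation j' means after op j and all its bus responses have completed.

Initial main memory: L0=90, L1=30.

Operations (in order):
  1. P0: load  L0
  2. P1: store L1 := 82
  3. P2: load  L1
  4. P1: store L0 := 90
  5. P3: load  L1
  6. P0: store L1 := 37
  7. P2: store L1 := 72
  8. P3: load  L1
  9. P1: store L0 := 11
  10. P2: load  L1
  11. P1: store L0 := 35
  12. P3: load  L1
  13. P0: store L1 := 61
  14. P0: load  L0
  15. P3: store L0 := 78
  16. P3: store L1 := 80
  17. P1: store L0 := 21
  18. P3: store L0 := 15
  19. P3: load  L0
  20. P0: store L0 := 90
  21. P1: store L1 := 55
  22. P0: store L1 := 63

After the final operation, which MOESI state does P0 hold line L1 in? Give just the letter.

1. P0: load  L0  bus=[BusRd]  L0: P0=E P1=I P2=I P3=I  mem[L0]=90
2. P1: store L1 := 82  bus=[BusRdX]  L1: P0=I P1=M P2=I P3=I  mem[L1]=30
3. P2: load  L1  bus=[BusRd]  L1: P0=I P1=O P2=S P3=I  mem[L1]=30
4. P1: store L0 := 90  bus=[BusRdX]  L0: P0=I P1=M P2=I P3=I  mem[L0]=90
5. P3: load  L1  bus=[BusRd]  L1: P0=I P1=O P2=S P3=S  mem[L1]=30
6. P0: store L1 := 37  bus=[BusRdX,Flush]  L1: P0=M P1=I P2=I P3=I  mem[L1]=82
7. P2: store L1 := 72  bus=[BusRdX,Flush]  L1: P0=I P1=I P2=M P3=I  mem[L1]=37
8. P3: load  L1  bus=[BusRd]  L1: P0=I P1=I P2=O P3=S  mem[L1]=37
9. P1: store L0 := 11  bus=[-]  L0: P0=I P1=M P2=I P3=I  mem[L0]=90
10. P2: load  L1  bus=[-]  L1: P0=I P1=I P2=O P3=S  mem[L1]=37
11. P1: store L0 := 35  bus=[-]  L0: P0=I P1=M P2=I P3=I  mem[L0]=90
12. P3: load  L1  bus=[-]  L1: P0=I P1=I P2=O P3=S  mem[L1]=37
13. P0: store L1 := 61  bus=[BusRdX,Flush]  L1: P0=M P1=I P2=I P3=I  mem[L1]=72
14. P0: load  L0  bus=[BusRd]  L0: P0=S P1=O P2=I P3=I  mem[L0]=90
15. P3: store L0 := 78  bus=[BusRdX,Flush]  L0: P0=I P1=I P2=I P3=M  mem[L0]=35
16. P3: store L1 := 80  bus=[BusRdX,Flush]  L1: P0=I P1=I P2=I P3=M  mem[L1]=61
17. P1: store L0 := 21  bus=[BusRdX,Flush]  L0: P0=I P1=M P2=I P3=I  mem[L0]=78
18. P3: store L0 := 15  bus=[BusRdX,Flush]  L0: P0=I P1=I P2=I P3=M  mem[L0]=21
19. P3: load  L0  bus=[-]  L0: P0=I P1=I P2=I P3=M  mem[L0]=21
20. P0: store L0 := 90  bus=[BusRdX,Flush]  L0: P0=M P1=I P2=I P3=I  mem[L0]=15
21. P1: store L1 := 55  bus=[BusRdX,Flush]  L1: P0=I P1=M P2=I P3=I  mem[L1]=80
22. P0: store L1 := 63  bus=[BusRdX,Flush]  L1: P0=M P1=I P2=I P3=I  mem[L1]=55

state = M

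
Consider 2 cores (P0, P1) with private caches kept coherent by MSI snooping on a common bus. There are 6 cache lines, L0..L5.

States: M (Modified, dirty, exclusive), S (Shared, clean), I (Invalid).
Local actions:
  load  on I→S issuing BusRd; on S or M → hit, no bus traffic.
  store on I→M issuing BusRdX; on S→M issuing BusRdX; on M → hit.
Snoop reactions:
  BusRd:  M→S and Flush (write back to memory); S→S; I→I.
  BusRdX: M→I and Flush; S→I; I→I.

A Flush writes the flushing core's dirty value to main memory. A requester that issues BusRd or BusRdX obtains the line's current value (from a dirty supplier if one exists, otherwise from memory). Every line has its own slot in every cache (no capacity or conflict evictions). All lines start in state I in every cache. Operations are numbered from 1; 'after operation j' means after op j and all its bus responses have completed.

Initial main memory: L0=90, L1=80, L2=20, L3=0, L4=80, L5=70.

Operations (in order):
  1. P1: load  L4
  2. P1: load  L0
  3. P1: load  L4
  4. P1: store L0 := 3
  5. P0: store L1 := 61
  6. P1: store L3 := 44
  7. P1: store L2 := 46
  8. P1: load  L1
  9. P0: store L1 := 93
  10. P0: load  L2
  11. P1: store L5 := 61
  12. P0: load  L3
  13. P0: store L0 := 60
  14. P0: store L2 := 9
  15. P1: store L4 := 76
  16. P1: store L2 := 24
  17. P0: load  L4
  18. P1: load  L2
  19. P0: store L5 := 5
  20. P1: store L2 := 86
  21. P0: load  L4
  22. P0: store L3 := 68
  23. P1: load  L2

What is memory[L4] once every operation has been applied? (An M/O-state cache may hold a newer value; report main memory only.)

step 1: P1: load  L4  ⟶  IS  (L4)  txn=BusRd  M[L4]=80
step 2: P1: load  L0  ⟶  IS  (L0)  txn=BusRd  M[L0]=90
step 3: P1: load  L4  ⟶  IS  (L4)  txn=∅  M[L4]=80
step 4: P1: store L0 := 3  ⟶  IM  (L0)  txn=BusRdX  M[L0]=90
step 5: P0: store L1 := 61  ⟶  MI  (L1)  txn=BusRdX  M[L1]=80
step 6: P1: store L3 := 44  ⟶  IM  (L3)  txn=BusRdX  M[L3]=0
step 7: P1: store L2 := 46  ⟶  IM  (L2)  txn=BusRdX  M[L2]=20
step 8: P1: load  L1  ⟶  SS  (L1)  txn=BusRd+Flush  M[L1]=61
step 9: P0: store L1 := 93  ⟶  MI  (L1)  txn=BusRdX  M[L1]=61
step 10: P0: load  L2  ⟶  SS  (L2)  txn=BusRd+Flush  M[L2]=46
step 11: P1: store L5 := 61  ⟶  IM  (L5)  txn=BusRdX  M[L5]=70
step 12: P0: load  L3  ⟶  SS  (L3)  txn=BusRd+Flush  M[L3]=44
step 13: P0: store L0 := 60  ⟶  MI  (L0)  txn=BusRdX+Flush  M[L0]=3
step 14: P0: store L2 := 9  ⟶  MI  (L2)  txn=BusRdX  M[L2]=46
step 15: P1: store L4 := 76  ⟶  IM  (L4)  txn=BusRdX  M[L4]=80
step 16: P1: store L2 := 24  ⟶  IM  (L2)  txn=BusRdX+Flush  M[L2]=9
step 17: P0: load  L4  ⟶  SS  (L4)  txn=BusRd+Flush  M[L4]=76
step 18: P1: load  L2  ⟶  IM  (L2)  txn=∅  M[L2]=9
step 19: P0: store L5 := 5  ⟶  MI  (L5)  txn=BusRdX+Flush  M[L5]=61
step 20: P1: store L2 := 86  ⟶  IM  (L2)  txn=∅  M[L2]=9
step 21: P0: load  L4  ⟶  SS  (L4)  txn=∅  M[L4]=76
step 22: P0: store L3 := 68  ⟶  MI  (L3)  txn=BusRdX  M[L3]=44
step 23: P1: load  L2  ⟶  IM  (L2)  txn=∅  M[L2]=9

memory[L4] = 76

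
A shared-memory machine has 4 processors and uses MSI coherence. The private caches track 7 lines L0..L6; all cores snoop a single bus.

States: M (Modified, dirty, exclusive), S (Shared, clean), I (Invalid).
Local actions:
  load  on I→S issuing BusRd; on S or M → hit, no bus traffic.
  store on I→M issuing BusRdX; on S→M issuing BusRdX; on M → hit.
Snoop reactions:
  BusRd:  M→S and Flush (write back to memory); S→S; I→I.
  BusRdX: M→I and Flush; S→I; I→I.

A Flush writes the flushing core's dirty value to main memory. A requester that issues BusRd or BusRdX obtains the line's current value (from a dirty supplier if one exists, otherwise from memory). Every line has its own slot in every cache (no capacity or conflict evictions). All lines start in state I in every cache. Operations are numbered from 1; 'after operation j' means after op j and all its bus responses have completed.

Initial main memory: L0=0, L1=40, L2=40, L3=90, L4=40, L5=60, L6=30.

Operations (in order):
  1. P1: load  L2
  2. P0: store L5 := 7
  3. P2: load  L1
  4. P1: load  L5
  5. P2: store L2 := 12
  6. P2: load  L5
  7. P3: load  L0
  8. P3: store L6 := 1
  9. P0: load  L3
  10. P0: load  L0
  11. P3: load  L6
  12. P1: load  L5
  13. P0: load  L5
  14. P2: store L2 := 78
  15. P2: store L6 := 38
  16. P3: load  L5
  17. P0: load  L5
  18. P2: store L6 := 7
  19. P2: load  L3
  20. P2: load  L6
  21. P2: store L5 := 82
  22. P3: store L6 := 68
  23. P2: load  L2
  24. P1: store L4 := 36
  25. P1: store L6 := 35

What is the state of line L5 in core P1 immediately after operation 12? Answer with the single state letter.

state = S

  op1 P1: load  L2 → I/S/I/I on L2; bus BusRd; mem=40
  op2 P0: store L5 := 7 → M/I/I/I on L5; bus BusRdX; mem=60
  op3 P2: load  L1 → I/I/S/I on L1; bus BusRd; mem=40
  op4 P1: load  L5 → S/S/I/I on L5; bus BusRd Flush; mem=7
  op5 P2: store L2 := 12 → I/I/M/I on L2; bus BusRdX; mem=40
  op6 P2: load  L5 → S/S/S/I on L5; bus BusRd; mem=7
  op7 P3: load  L0 → I/I/I/S on L0; bus BusRd; mem=0
  op8 P3: store L6 := 1 → I/I/I/M on L6; bus BusRdX; mem=30
  op9 P0: load  L3 → S/I/I/I on L3; bus BusRd; mem=90
  op10 P0: load  L0 → S/I/I/S on L0; bus BusRd; mem=0
  op11 P3: load  L6 → I/I/I/M on L6; bus (none); mem=30
  op12 P1: load  L5 → S/S/S/I on L5; bus (none); mem=7
  op13 P0: load  L5 → S/S/S/I on L5; bus (none); mem=7
  op14 P2: store L2 := 78 → I/I/M/I on L2; bus (none); mem=40
  op15 P2: store L6 := 38 → I/I/M/I on L6; bus BusRdX Flush; mem=1
  op16 P3: load  L5 → S/S/S/S on L5; bus BusRd; mem=7
  op17 P0: load  L5 → S/S/S/S on L5; bus (none); mem=7
  op18 P2: store L6 := 7 → I/I/M/I on L6; bus (none); mem=1
  op19 P2: load  L3 → S/I/S/I on L3; bus BusRd; mem=90
  op20 P2: load  L6 → I/I/M/I on L6; bus (none); mem=1
  op21 P2: store L5 := 82 → I/I/M/I on L5; bus BusRdX; mem=7
  op22 P3: store L6 := 68 → I/I/I/M on L6; bus BusRdX Flush; mem=7
  op23 P2: load  L2 → I/I/M/I on L2; bus (none); mem=40
  op24 P1: store L4 := 36 → I/M/I/I on L4; bus BusRdX; mem=40
  op25 P1: store L6 := 35 → I/M/I/I on L6; bus BusRdX Flush; mem=68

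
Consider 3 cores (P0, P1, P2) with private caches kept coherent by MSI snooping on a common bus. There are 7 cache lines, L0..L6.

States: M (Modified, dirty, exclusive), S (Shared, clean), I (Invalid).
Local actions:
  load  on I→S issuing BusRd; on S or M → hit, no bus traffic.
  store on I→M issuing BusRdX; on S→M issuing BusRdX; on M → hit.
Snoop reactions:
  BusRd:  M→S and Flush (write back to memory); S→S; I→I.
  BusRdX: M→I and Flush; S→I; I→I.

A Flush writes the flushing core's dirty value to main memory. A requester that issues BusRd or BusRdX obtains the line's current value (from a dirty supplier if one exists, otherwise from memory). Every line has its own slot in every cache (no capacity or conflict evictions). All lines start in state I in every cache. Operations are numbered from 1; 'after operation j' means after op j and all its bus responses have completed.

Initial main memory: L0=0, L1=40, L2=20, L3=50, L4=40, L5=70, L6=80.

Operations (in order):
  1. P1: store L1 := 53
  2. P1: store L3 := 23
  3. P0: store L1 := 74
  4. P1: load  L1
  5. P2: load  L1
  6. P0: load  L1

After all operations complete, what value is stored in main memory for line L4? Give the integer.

[1] P1: store L1 := 53 | P0:I, P1:M(53), P2:I | bus: BusRdX
[2] P1: store L3 := 23 | P0:I, P1:M(23), P2:I | bus: BusRdX
[3] P0: store L1 := 74 | P0:M(74), P1:I, P2:I | bus: BusRdX,Flush
[4] P1: load  L1 | P0:S(74), P1:S(74), P2:I | bus: BusRd,Flush
[5] P2: load  L1 | P0:S(74), P1:S(74), P2:S(74) | bus: BusRd
[6] P0: load  L1 | P0:S(74), P1:S(74), P2:S(74) | bus: none

memory[L4] = 40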